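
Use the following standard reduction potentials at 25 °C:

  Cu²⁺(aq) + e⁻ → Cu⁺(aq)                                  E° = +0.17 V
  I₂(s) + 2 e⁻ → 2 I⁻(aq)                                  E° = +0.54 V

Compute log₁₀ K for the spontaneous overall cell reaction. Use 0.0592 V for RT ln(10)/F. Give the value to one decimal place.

12.5

Cathode: I₂/I⁻; anode: Cu²⁺/Cu⁺. E°cell = +0.37 V, n = 2.
log K = nE°cell / 0.0592 = (2)(+0.37) / 0.0592 = 12.5.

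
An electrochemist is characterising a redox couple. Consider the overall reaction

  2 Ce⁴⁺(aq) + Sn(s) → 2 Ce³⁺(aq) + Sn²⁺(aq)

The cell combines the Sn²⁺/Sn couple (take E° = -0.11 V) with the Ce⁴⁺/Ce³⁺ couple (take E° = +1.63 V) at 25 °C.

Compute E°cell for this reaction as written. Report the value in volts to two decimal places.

+1.74 V

The Ce⁴⁺/Ce³⁺ couple has the higher reduction potential, so it is the cathode; Sn²⁺/Sn is oxidised at the anode.
E°cell = E°(cathode) − E°(anode) = (+1.63) − (-0.11) = +1.74 V.
Since E°cell > 0, the reaction is spontaneous under standard conditions.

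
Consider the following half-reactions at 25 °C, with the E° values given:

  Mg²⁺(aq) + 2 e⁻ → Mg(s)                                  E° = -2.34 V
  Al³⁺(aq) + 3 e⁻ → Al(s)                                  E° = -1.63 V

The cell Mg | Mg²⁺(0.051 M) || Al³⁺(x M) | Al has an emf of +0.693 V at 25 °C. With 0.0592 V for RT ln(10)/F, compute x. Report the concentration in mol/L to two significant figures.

0.0016 M

Al³⁺/Al is the cathode, Mg²⁺/Mg the anode: E°cell = +0.71 V, n = 6.
Overall reaction: 2 Al³⁺(aq) + 3 Mg(s) → 2 Al(s) + 3 Mg²⁺(aq); Q = [Mg²⁺]^3/[Al³⁺]^2.
From E = E° − (0.0592/n) log Q: log Q = (E° − E)·n/0.0592 = (+0.71 − (+0.693))·6/0.0592 = 1.7230.
So 2·log[Al³⁺] = 3·log(0.051) − log Q = -3.8773 − (1.7230) = -5.6003; log[Al³⁺] = -5.6003 / 2 = -2.8001; [Al³⁺] = 10^(-2.8001) ≈ 0.0016 M.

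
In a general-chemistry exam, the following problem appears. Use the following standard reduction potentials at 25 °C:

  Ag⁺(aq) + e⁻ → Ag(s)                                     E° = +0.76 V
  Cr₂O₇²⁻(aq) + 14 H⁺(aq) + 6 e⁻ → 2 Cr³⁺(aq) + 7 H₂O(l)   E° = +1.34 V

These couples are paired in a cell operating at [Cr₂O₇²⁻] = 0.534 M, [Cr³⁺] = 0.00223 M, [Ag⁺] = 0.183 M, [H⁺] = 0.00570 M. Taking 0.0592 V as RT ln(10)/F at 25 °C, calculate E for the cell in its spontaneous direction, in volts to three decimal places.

Cr₂O₇²⁻/Cr³⁺ is the cathode (higher E°), Ag⁺/Ag the anode: E°cell = +1.34 − (+0.76) = +0.58 V, n = 6.
Overall: Cr₂O₇²⁻(aq) + 14 H⁺(aq) + 6 Ag(s) → 2 Cr³⁺(aq) + 7 H₂O(l) + 6 Ag⁺(aq)
Q = [Cr³⁺]^2·[Ag⁺]^6 / ([Cr₂O₇²⁻]·[H⁺]^14); log Q = 21.962.
E = E° − (0.0592/n) log Q = +0.58 − (0.0592/6)(21.962) = +0.363 V.

+0.363 V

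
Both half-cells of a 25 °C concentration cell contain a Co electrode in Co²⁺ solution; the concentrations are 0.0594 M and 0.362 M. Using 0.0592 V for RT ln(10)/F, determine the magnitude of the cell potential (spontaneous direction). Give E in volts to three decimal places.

+0.023 V

For a concentration cell E°cell = 0. The 0.362 M side is the cathode (reduction is favoured where [Co²⁺] is higher).
With n = 2, E = −(0.0592/2) log([Co²⁺]ₐₙ/[Co²⁺]꜀ₐₜ) = −(0.0592/2) log(0.0594/0.362) = −(0.0592/2)(-0.785) = +0.023 V.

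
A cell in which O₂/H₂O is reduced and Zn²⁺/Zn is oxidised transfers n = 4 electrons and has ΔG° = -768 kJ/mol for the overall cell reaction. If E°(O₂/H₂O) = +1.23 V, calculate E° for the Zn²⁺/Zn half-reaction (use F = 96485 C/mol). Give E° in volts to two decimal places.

E°cell = −ΔG°/(nF) = −(-768×10³)/((4)(96485)) = +1.990 V.
Since O₂/H₂O is the cathode and Zn²⁺/Zn the anode, E°cell = E°(O₂/H₂O) − E°(Zn²⁺/Zn).
So E°(Zn²⁺/Zn) = E°(O₂/H₂O) − E°cell = (+1.23) − (+1.990) = -0.76 V.

-0.76 V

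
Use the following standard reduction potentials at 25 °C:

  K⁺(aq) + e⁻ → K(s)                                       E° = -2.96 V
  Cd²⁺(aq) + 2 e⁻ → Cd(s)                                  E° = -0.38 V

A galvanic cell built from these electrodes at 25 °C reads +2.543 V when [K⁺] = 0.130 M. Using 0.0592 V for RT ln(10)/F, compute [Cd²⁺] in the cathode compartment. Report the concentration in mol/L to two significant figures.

Cd²⁺/Cd is the cathode, K⁺/K the anode: E°cell = +2.58 V, n = 2.
Overall reaction: Cd²⁺(aq) + 2 K(s) → Cd(s) + 2 K⁺(aq); Q = [K⁺]^2/[Cd²⁺]^1.
From E = E° − (0.0592/n) log Q: log Q = (E° − E)·n/0.0592 = (+2.58 − (+2.543))·2/0.0592 = 1.2500.
So 1·log[Cd²⁺] = 2·log(0.13) − log Q = -1.7721 − (1.2500) = -3.0221; [Cd²⁺] = 10^(-3.0221) ≈ 0.00095 M.

0.00095 M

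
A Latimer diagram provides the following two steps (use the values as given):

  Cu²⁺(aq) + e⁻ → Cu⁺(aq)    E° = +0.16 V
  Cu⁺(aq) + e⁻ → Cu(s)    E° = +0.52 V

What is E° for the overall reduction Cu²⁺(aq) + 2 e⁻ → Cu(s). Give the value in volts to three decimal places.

Standard free energies of sequential steps add: ΔG°₃ = ΔG°₁ + ΔG°₂, so n₃E°₃ = n₁E°₁ + n₂E°₂.
E°₃ = (1×+0.16 + 1×+0.52) / 2 = (+0.680) / 2 = +0.340 V.

+0.340 V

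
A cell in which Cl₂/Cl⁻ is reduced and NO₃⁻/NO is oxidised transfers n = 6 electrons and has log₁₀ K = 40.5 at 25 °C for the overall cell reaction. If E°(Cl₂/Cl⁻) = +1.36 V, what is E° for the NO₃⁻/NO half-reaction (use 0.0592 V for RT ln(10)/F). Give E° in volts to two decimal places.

E°cell = (0.0592/n)·log K = (0.0592/6)(40.5) = +0.400 V.
Since Cl₂/Cl⁻ is the cathode and NO₃⁻/NO the anode, E°cell = E°(Cl₂/Cl⁻) − E°(NO₃⁻/NO).
So E°(NO₃⁻/NO) = E°(Cl₂/Cl⁻) − E°cell = (+1.36) − (+0.400) = +0.96 V.

+0.96 V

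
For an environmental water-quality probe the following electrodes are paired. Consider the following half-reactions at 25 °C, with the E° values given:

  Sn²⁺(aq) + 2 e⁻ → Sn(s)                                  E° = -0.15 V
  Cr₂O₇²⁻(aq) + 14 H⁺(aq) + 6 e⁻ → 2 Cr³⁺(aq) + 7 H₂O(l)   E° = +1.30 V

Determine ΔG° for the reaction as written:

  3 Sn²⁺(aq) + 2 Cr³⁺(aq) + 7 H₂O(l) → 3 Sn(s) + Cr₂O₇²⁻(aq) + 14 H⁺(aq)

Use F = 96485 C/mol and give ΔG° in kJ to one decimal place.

As written, Sn²⁺/Sn is reduced (cathode) and Cr₂O₇²⁻/Cr³⁺ is oxidised (anode), so E°cell = (-0.15) − (+1.30) = -1.45 V.
Balancing electrons gives n = 6.
ΔG° = −nFE° = −(6)(96485)(-1.45) = 839,420 J = +839.4 kJ.

+839.4 kJ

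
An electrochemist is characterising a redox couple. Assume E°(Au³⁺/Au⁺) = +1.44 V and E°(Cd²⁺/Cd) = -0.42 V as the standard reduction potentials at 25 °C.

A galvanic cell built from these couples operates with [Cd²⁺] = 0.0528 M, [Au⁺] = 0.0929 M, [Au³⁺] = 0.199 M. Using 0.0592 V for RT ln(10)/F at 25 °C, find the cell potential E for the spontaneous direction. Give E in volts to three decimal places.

Au³⁺/Au⁺ is the cathode (higher E°), Cd²⁺/Cd the anode: E°cell = +1.44 − (-0.42) = +1.86 V, n = 2.
Overall: Au³⁺(aq) + Cd(s) → Au⁺(aq) + Cd²⁺(aq)
Q = [Au⁺]·[Cd²⁺] / ([Au³⁺]); log Q = -1.608.
E = E° − (0.0592/n) log Q = +1.86 − (0.0592/2)(-1.608) = +1.908 V.

+1.908 V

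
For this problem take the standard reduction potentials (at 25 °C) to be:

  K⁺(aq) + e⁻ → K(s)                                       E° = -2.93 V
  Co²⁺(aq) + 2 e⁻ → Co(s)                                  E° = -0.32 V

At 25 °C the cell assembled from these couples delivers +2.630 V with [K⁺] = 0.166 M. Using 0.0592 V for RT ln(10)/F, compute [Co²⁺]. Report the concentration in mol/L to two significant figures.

Co²⁺/Co is the cathode, K⁺/K the anode: E°cell = +2.61 V, n = 2.
Overall reaction: Co²⁺(aq) + 2 K(s) → Co(s) + 2 K⁺(aq); Q = [K⁺]^2/[Co²⁺]^1.
From E = E° − (0.0592/n) log Q: log Q = (E° − E)·n/0.0592 = (+2.61 − (+2.630))·2/0.0592 = -0.6757.
So 1·log[Co²⁺] = 2·log(0.166) − log Q = -1.5598 − (-0.6757) = -0.8841; [Co²⁺] = 10^(-0.8841) ≈ 0.13 M.

0.13 M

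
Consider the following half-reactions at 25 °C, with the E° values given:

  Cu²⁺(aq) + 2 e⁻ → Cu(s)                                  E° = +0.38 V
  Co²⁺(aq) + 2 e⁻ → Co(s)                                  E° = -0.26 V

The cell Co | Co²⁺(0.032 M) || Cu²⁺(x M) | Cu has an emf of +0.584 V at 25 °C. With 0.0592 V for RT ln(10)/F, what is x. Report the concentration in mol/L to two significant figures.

0.00041 M

Cu²⁺/Cu is the cathode, Co²⁺/Co the anode: E°cell = +0.64 V, n = 2.
Overall reaction: Cu²⁺(aq) + Co(s) → Cu(s) + Co²⁺(aq); Q = [Co²⁺]^1/[Cu²⁺]^1.
From E = E° − (0.0592/n) log Q: log Q = (E° − E)·n/0.0592 = (+0.64 − (+0.584))·2/0.0592 = 1.8919.
So 1·log[Cu²⁺] = 1·log(0.032) − log Q = -1.4949 − (1.8919) = -3.3868; [Cu²⁺] = 10^(-3.3868) ≈ 0.00041 M.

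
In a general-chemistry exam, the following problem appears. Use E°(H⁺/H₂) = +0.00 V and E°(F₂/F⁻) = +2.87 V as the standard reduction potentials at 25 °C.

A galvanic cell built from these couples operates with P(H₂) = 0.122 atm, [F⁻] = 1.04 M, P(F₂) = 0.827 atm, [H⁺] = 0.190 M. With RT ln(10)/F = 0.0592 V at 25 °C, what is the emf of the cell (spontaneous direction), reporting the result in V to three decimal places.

F₂/F⁻ is the cathode (higher E°), H⁺/H₂ the anode: E°cell = +2.87 − (+0.00) = +2.87 V, n = 2.
Overall: F₂(g) + H₂(g) → 2 F⁻(aq) + 2 H⁺(aq)
Q = [F⁻]^2·[H⁺]^2 / (P(F₂)·P(H₂)); log Q = -0.412.
E = E° − (0.0592/n) log Q = +2.87 − (0.0592/2)(-0.412) = +2.882 V.

+2.882 V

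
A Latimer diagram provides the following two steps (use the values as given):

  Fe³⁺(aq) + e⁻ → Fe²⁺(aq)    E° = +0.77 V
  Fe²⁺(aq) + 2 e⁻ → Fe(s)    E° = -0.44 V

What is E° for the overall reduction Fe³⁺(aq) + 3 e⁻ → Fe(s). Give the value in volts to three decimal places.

Adding the free-energy changes (−nFE°) of the two steps gives −n₃FE°₃ = −n₁FE°₁ − n₂FE°₂.
E°₃ = (1×+0.77 + 2×-0.44) / 3 = (-0.110) / 3 = -0.037 V.

-0.037 V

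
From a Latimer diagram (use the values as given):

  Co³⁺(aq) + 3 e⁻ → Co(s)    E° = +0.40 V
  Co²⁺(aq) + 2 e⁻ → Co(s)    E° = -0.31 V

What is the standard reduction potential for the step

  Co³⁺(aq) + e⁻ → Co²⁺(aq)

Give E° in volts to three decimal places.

Sequential free energies add, so n₃E°₃ = n₁E°₁ + n₂E°₂.
With n₃ = 3, and the known step contributing 2×(-0.31) V, the unknown satisfies 1·E° = 3×(+0.40) − 2×(-0.31) = +1.820.
E° = +1.820 / 1 = +1.820 V.

+1.820 V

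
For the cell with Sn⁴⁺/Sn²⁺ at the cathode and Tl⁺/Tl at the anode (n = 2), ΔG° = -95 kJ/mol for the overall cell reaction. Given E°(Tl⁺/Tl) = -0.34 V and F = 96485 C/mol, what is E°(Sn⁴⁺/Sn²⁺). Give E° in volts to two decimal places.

+0.15 V

E°cell = −ΔG°/(nF) = −(-95×10³)/((2)(96485)) = +0.492 V.
Since Sn⁴⁺/Sn²⁺ is the cathode and Tl⁺/Tl the anode, E°cell = E°(Sn⁴⁺/Sn²⁺) − E°(Tl⁺/Tl).
So E°(Sn⁴⁺/Sn²⁺) = E°cell + E°(Tl⁺/Tl) = +0.492 + (-0.34) = +0.15 V.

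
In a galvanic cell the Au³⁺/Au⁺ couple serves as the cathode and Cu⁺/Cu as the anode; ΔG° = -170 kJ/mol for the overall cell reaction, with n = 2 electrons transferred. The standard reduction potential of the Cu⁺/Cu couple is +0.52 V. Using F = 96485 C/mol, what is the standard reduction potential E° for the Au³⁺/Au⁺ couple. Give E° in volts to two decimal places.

E°cell = −ΔG°/(nF) = −(-170×10³)/((2)(96485)) = +0.881 V.
Since Au³⁺/Au⁺ is the cathode and Cu⁺/Cu the anode, E°cell = E°(Au³⁺/Au⁺) − E°(Cu⁺/Cu).
So E°(Au³⁺/Au⁺) = E°cell + E°(Cu⁺/Cu) = +0.881 + (+0.52) = +1.40 V.

+1.40 V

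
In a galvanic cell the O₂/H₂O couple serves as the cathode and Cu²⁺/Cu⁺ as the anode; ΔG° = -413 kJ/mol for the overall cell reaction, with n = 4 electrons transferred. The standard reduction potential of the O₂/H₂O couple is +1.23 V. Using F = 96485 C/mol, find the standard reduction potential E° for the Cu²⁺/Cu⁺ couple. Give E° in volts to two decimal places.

+0.16 V

E°cell = −ΔG°/(nF) = −(-413×10³)/((4)(96485)) = +1.070 V.
Since O₂/H₂O is the cathode and Cu²⁺/Cu⁺ the anode, E°cell = E°(O₂/H₂O) − E°(Cu²⁺/Cu⁺).
So E°(Cu²⁺/Cu⁺) = E°(O₂/H₂O) − E°cell = (+1.23) − (+1.070) = +0.16 V.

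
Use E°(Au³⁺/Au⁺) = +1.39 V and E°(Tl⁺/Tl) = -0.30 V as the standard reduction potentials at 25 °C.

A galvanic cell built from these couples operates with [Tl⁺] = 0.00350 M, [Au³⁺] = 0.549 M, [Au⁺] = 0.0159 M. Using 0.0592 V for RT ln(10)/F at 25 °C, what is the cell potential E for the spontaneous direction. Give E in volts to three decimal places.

+1.881 V

Au³⁺/Au⁺ is the cathode (higher E°), Tl⁺/Tl the anode: E°cell = +1.39 − (-0.30) = +1.69 V, n = 2.
Overall: Au³⁺(aq) + 2 Tl(s) → Au⁺(aq) + 2 Tl⁺(aq)
Q = [Au⁺]·[Tl⁺]^2 / ([Au³⁺]); log Q = -6.450.
E = E° − (0.0592/n) log Q = +1.69 − (0.0592/2)(-6.450) = +1.881 V.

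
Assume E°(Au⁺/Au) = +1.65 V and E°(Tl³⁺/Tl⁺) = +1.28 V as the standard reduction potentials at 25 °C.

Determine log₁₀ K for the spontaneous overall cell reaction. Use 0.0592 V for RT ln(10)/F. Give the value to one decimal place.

Cathode: Au⁺/Au; anode: Tl³⁺/Tl⁺. E°cell = +0.37 V, n = 2.
log K = nE°cell / 0.0592 = (2)(+0.37) / 0.0592 = 12.5.

12.5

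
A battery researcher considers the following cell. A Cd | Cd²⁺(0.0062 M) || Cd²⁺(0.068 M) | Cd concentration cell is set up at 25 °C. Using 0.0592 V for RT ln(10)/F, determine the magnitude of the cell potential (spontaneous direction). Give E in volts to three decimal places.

+0.031 V

For a concentration cell E°cell = 0. The 0.068 M side is the cathode (reduction is favoured where [Cd²⁺] is higher).
With n = 2, E = −(0.0592/2) log([Cd²⁺]ₐₙ/[Cd²⁺]꜀ₐₜ) = −(0.0592/2) log(0.0062/0.068) = −(0.0592/2)(-1.040) = +0.031 V.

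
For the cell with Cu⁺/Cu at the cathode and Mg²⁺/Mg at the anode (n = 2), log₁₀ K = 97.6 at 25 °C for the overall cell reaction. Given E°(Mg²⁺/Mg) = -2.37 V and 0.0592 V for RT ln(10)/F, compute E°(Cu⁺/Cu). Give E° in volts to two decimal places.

+0.52 V

E°cell = (0.0592/n)·log K = (0.0592/2)(97.6) = +2.889 V.
Since Cu⁺/Cu is the cathode and Mg²⁺/Mg the anode, E°cell = E°(Cu⁺/Cu) − E°(Mg²⁺/Mg).
So E°(Cu⁺/Cu) = E°cell + E°(Mg²⁺/Mg) = +2.889 + (-2.37) = +0.52 V.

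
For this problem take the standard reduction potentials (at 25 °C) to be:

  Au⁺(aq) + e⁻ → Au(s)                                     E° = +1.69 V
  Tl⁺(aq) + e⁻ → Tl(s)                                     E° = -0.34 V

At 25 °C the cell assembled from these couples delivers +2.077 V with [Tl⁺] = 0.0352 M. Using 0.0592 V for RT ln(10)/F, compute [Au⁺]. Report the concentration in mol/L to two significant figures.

Au⁺/Au is the cathode, Tl⁺/Tl the anode: E°cell = +2.03 V, n = 1.
Overall reaction: Au⁺(aq) + Tl(s) → Au(s) + Tl⁺(aq); Q = [Tl⁺]^1/[Au⁺]^1.
From E = E° − (0.0592/n) log Q: log Q = (E° − E)·n/0.0592 = (+2.03 − (+2.077))·1/0.0592 = -0.7939.
So 1·log[Au⁺] = 1·log(0.0352) − log Q = -1.4535 − (-0.7939) = -0.6596; [Au⁺] = 10^(-0.6596) ≈ 0.22 M.

0.22 M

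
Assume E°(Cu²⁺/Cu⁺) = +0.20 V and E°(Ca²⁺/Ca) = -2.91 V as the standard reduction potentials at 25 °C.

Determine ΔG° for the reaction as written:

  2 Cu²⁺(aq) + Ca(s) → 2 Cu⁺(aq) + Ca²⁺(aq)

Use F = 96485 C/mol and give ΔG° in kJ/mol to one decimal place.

As written, Cu²⁺/Cu⁺ is reduced (cathode) and Ca²⁺/Ca is oxidised (anode), so E°cell = (+0.20) − (-2.91) = +3.11 V.
Balancing electrons gives n = 2.
ΔG° = −nFE° = −(2)(96485)(+3.11) = -600,137 J = -600.1 kJ/mol.

-600.1 kJ/mol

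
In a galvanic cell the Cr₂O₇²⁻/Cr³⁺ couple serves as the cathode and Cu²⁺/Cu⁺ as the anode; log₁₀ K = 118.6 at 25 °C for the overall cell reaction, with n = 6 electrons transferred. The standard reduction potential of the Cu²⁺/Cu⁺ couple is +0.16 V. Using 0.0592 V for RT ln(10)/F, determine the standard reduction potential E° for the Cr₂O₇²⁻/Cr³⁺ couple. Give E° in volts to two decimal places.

+1.33 V

E°cell = (0.0592/n)·log K = (0.0592/6)(118.6) = +1.170 V.
Since Cr₂O₇²⁻/Cr³⁺ is the cathode and Cu²⁺/Cu⁺ the anode, E°cell = E°(Cr₂O₇²⁻/Cr³⁺) − E°(Cu²⁺/Cu⁺).
So E°(Cr₂O₇²⁻/Cr³⁺) = E°cell + E°(Cu²⁺/Cu⁺) = +1.170 + (+0.16) = +1.33 V.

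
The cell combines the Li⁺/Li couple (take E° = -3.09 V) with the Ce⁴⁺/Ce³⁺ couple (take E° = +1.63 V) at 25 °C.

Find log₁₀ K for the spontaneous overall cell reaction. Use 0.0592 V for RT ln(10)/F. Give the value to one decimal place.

79.7

Cathode: Ce⁴⁺/Ce³⁺; anode: Li⁺/Li. E°cell = +4.72 V, n = 1.
log K = nE°cell / 0.0592 = (1)(+4.72) / 0.0592 = 79.7.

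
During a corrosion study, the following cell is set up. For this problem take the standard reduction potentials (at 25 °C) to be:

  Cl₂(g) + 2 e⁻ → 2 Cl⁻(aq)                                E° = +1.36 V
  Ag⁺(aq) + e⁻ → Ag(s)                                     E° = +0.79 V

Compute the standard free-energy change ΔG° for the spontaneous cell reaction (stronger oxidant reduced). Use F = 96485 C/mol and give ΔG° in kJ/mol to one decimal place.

-110.0 kJ/mol

Cl₂/Cl⁻ (E° = +1.36 V) is the cathode; Ag⁺/Ag (E° = +0.79 V) is the anode, so E°cell = +0.57 V.
Balancing electrons gives n = 2 (lcm of 2 and 1).
ΔG° = −nFE° = −(2)(96485)(+0.57) = -109,993 J = -110.0 kJ/mol.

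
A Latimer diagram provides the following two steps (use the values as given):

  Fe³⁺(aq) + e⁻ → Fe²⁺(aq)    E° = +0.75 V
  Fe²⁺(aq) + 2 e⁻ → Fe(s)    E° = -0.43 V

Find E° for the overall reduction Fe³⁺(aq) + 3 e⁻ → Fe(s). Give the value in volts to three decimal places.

-0.037 V

Standard free energies of sequential steps add: ΔG°₃ = ΔG°₁ + ΔG°₂, so n₃E°₃ = n₁E°₁ + n₂E°₂.
E°₃ = (1×+0.75 + 2×-0.43) / 3 = (-0.110) / 3 = -0.037 V.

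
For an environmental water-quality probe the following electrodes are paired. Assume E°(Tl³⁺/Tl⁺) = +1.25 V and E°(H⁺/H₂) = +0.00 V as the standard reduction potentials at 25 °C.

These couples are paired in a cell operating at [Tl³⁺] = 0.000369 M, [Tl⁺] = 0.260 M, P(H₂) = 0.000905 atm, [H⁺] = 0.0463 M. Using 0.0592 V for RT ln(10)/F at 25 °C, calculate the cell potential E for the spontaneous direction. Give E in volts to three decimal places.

+1.155 V

Tl³⁺/Tl⁺ is the cathode (higher E°), H⁺/H₂ the anode: E°cell = +1.25 − (+0.00) = +1.25 V, n = 2.
Overall: Tl³⁺(aq) + H₂(g) → Tl⁺(aq) + 2 H⁺(aq)
Q = [Tl⁺]·[H⁺]^2 / ([Tl³⁺]·P(H₂)); log Q = 3.222.
E = E° − (0.0592/n) log Q = +1.25 − (0.0592/2)(3.222) = +1.155 V.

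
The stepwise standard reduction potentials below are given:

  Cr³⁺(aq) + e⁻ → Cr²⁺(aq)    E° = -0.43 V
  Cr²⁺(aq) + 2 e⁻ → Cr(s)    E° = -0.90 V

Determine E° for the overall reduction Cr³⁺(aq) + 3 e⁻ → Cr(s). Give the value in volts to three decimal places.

-0.743 V

Adding the free-energy changes (−nFE°) of the two steps gives −n₃FE°₃ = −n₁FE°₁ − n₂FE°₂.
E°₃ = (1×-0.43 + 2×-0.90) / 3 = (-2.230) / 3 = -0.743 V.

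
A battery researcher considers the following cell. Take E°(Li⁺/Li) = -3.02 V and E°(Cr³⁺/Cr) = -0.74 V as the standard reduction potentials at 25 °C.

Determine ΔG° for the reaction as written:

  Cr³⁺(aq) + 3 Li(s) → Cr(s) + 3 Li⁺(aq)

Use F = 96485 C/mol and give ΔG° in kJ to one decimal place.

-660.0 kJ

As written, Cr³⁺/Cr is reduced (cathode) and Li⁺/Li is oxidised (anode), so E°cell = (-0.74) − (-3.02) = +2.28 V.
Balancing electrons gives n = 3.
ΔG° = −nFE° = −(3)(96485)(+2.28) = -659,957 J = -660.0 kJ.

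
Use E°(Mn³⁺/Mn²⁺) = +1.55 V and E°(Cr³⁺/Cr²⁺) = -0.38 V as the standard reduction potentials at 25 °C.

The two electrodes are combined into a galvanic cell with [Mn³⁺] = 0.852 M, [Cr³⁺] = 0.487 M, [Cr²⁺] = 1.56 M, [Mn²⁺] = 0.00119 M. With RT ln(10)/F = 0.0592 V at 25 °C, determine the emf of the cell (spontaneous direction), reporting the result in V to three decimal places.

Mn³⁺/Mn²⁺ is the cathode (higher E°), Cr³⁺/Cr²⁺ the anode: E°cell = +1.55 − (-0.38) = +1.93 V, n = 1.
Overall: Mn³⁺(aq) + Cr²⁺(aq) → Mn²⁺(aq) + Cr³⁺(aq)
Q = [Mn²⁺]·[Cr³⁺] / ([Mn³⁺]·[Cr²⁺]); log Q = -3.360.
E = E° − (0.0592/n) log Q = +1.93 − (0.0592/1)(-3.360) = +2.129 V.

+2.129 V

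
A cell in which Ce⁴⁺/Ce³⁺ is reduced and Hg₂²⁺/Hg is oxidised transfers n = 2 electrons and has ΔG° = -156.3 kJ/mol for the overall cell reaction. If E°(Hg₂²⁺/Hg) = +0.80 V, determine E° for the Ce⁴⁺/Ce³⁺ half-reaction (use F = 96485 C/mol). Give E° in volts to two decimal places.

E°cell = −ΔG°/(nF) = −(-156.3×10³)/((2)(96485)) = +0.810 V.
Since Ce⁴⁺/Ce³⁺ is the cathode and Hg₂²⁺/Hg the anode, E°cell = E°(Ce⁴⁺/Ce³⁺) − E°(Hg₂²⁺/Hg).
So E°(Ce⁴⁺/Ce³⁺) = E°cell + E°(Hg₂²⁺/Hg) = +0.810 + (+0.80) = +1.61 V.

+1.61 V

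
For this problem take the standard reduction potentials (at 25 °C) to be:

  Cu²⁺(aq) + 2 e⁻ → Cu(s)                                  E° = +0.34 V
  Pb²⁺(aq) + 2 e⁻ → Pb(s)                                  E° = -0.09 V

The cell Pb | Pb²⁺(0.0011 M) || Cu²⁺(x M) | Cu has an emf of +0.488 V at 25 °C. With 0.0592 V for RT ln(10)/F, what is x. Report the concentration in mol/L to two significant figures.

0.10 M

Cu²⁺/Cu is the cathode, Pb²⁺/Pb the anode: E°cell = +0.43 V, n = 2.
Overall reaction: Cu²⁺(aq) + Pb(s) → Cu(s) + Pb²⁺(aq); Q = [Pb²⁺]^1/[Cu²⁺]^1.
From E = E° − (0.0592/n) log Q: log Q = (E° − E)·n/0.0592 = (+0.43 − (+0.488))·2/0.0592 = -1.9595.
So 1·log[Cu²⁺] = 1·log(0.0011) − log Q = -2.9586 − (-1.9595) = -0.9991; [Cu²⁺] = 10^(-0.9991) ≈ 0.10 M.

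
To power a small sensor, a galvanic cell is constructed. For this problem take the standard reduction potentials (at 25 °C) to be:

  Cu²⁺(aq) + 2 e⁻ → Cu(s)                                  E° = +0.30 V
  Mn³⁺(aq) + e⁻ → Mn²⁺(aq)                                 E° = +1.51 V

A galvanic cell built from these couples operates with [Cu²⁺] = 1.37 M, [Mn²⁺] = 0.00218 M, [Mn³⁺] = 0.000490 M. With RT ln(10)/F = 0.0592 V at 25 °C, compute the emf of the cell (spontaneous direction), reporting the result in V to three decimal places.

Mn³⁺/Mn²⁺ is the cathode (higher E°), Cu²⁺/Cu the anode: E°cell = +1.51 − (+0.30) = +1.21 V, n = 2.
Overall: 2 Mn³⁺(aq) + Cu(s) → 2 Mn²⁺(aq) + Cu²⁺(aq)
Q = [Mn²⁺]^2·[Cu²⁺] / ([Mn³⁺]^2); log Q = 1.433.
E = E° − (0.0592/n) log Q = +1.21 − (0.0592/2)(1.433) = +1.168 V.

+1.168 V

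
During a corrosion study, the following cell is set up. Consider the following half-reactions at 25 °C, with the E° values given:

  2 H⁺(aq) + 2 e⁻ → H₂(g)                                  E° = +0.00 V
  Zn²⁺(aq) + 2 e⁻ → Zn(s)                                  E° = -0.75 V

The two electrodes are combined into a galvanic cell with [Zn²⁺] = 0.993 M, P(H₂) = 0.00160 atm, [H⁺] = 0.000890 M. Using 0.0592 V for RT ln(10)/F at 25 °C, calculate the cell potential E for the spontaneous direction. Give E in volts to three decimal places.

H⁺/H₂ is the cathode (higher E°), Zn²⁺/Zn the anode: E°cell = +0.00 − (-0.75) = +0.75 V, n = 2.
Overall: 2 H⁺(aq) + Zn(s) → H₂(g) + Zn²⁺(aq)
Q = P(H₂)·[Zn²⁺] / ([H⁺]^2); log Q = 3.302.
E = E° − (0.0592/n) log Q = +0.75 − (0.0592/2)(3.302) = +0.652 V.

+0.652 V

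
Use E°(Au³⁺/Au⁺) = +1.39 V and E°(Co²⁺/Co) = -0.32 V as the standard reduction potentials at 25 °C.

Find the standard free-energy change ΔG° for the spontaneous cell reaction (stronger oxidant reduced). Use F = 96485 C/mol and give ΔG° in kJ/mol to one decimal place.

Au³⁺/Au⁺ (E° = +1.39 V) is the cathode; Co²⁺/Co (E° = -0.32 V) is the anode, so E°cell = +1.71 V.
Balancing electrons gives n = 2 (lcm of 2 and 2).
ΔG° = −nFE° = −(2)(96485)(+1.71) = -329,979 J = -330.0 kJ/mol.

-330.0 kJ/mol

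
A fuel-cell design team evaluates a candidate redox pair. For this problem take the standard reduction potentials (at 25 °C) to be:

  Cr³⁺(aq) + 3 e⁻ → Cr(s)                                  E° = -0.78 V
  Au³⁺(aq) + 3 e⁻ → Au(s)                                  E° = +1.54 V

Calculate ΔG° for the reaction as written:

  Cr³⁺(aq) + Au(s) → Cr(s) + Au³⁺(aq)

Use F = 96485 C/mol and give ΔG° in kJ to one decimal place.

+671.5 kJ

As written, Cr³⁺/Cr is reduced (cathode) and Au³⁺/Au is oxidised (anode), so E°cell = (-0.78) − (+1.54) = -2.32 V.
Balancing electrons gives n = 3.
ΔG° = −nFE° = −(3)(96485)(-2.32) = 671,536 J = +671.5 kJ.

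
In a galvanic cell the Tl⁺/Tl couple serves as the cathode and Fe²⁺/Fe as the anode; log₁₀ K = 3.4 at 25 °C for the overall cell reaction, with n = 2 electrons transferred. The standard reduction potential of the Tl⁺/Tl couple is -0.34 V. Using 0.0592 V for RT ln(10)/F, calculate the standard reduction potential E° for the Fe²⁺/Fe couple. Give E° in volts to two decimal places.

E°cell = (0.0592/n)·log K = (0.0592/2)(3.4) = +0.101 V.
Since Tl⁺/Tl is the cathode and Fe²⁺/Fe the anode, E°cell = E°(Tl⁺/Tl) − E°(Fe²⁺/Fe).
So E°(Fe²⁺/Fe) = E°(Tl⁺/Tl) − E°cell = (-0.34) − (+0.101) = -0.44 V.

-0.44 V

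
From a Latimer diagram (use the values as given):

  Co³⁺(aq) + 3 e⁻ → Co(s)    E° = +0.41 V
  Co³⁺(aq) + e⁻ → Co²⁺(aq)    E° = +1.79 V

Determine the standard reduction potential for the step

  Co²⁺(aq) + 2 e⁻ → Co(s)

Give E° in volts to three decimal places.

Sequential free energies add, so n₃E°₃ = n₁E°₁ + n₂E°₂.
With n₃ = 3, and the known step contributing 1×(+1.79) V, the unknown satisfies 2·E° = 3×(+0.41) − 1×(+1.79) = -0.560.
E° = -0.560 / 2 = -0.280 V.

-0.280 V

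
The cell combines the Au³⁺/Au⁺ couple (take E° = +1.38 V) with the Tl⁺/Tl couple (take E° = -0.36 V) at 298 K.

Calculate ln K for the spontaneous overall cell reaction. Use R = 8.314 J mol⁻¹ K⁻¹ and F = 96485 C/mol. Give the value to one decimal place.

135.5

Cathode: Au³⁺/Au⁺; anode: Tl⁺/Tl. E°cell = (+1.38) − (-0.36) = +1.74 V, with n = 2.
ΔG° = −nFE° = −RT ln K, so ln K = nFE°/(RT) = (2)(96485)(+1.74) / ((8.314)(298)) = 135.523.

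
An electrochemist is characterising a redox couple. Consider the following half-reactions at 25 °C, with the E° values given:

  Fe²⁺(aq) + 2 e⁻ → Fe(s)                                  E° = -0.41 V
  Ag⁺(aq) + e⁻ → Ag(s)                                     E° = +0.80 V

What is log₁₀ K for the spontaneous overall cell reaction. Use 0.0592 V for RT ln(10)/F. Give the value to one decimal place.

Cathode: Ag⁺/Ag; anode: Fe²⁺/Fe. E°cell = +1.21 V, n = 2.
log K = nE°cell / 0.0592 = (2)(+1.21) / 0.0592 = 40.9.

40.9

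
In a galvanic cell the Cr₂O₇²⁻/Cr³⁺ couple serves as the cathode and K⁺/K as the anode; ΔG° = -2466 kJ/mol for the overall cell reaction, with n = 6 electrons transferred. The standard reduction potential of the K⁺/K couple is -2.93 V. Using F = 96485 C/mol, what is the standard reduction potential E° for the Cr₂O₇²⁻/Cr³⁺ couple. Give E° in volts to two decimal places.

E°cell = −ΔG°/(nF) = −(-2466×10³)/((6)(96485)) = +4.260 V.
Since Cr₂O₇²⁻/Cr³⁺ is the cathode and K⁺/K the anode, E°cell = E°(Cr₂O₇²⁻/Cr³⁺) − E°(K⁺/K).
So E°(Cr₂O₇²⁻/Cr³⁺) = E°cell + E°(K⁺/K) = +4.260 + (-2.93) = +1.33 V.

+1.33 V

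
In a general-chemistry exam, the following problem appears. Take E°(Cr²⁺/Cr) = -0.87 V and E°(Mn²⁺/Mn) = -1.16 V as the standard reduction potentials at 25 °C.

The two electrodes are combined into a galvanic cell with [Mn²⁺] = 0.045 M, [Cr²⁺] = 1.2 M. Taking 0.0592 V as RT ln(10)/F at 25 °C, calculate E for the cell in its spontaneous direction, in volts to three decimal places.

Cr²⁺/Cr is the cathode (higher E°), Mn²⁺/Mn the anode: E°cell = -0.87 − (-1.16) = +0.29 V, n = 2.
Overall: Cr²⁺(aq) + Mn(s) → Cr(s) + Mn²⁺(aq)
Q = [Mn²⁺] / ([Cr²⁺]); log Q = -1.426.
E = E° − (0.0592/n) log Q = +0.29 − (0.0592/2)(-1.426) = +0.332 V.

+0.332 V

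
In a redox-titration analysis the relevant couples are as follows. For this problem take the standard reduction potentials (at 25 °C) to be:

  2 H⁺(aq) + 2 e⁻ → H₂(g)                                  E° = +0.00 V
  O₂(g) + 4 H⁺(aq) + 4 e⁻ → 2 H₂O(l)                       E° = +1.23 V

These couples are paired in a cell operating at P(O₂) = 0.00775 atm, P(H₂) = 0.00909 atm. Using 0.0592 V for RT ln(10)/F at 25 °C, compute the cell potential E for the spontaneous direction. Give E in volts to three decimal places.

+1.138 V

O₂/H₂O is the cathode (higher E°), H⁺/H₂ the anode: E°cell = +1.23 − (+0.00) = +1.23 V, n = 4.
Overall: O₂(g) + 2 H₂(g) → 2 H₂O(l)
Q = 1 / (P(O₂)·P(H₂)^2); log Q = 6.194.
E = E° − (0.0592/n) log Q = +1.23 − (0.0592/4)(6.194) = +1.138 V.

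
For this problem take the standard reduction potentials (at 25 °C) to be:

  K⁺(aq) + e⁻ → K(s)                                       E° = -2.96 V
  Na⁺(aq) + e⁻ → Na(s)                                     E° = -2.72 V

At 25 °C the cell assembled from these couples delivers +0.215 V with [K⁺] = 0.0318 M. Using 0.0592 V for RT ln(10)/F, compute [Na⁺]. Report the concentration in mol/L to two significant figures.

Na⁺/Na is the cathode, K⁺/K the anode: E°cell = +0.24 V, n = 1.
Overall reaction: Na⁺(aq) + K(s) → Na(s) + K⁺(aq); Q = [K⁺]^1/[Na⁺]^1.
From E = E° − (0.0592/n) log Q: log Q = (E° − E)·n/0.0592 = (+0.24 − (+0.215))·1/0.0592 = 0.4223.
So 1·log[Na⁺] = 1·log(0.0318) − log Q = -1.4976 − (0.4223) = -1.9199; [Na⁺] = 10^(-1.9199) ≈ 0.012 M.

0.012 M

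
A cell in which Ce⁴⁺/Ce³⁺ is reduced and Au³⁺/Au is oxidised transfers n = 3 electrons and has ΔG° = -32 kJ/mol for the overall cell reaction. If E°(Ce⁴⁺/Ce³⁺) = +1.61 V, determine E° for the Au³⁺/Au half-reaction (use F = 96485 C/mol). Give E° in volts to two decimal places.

E°cell = −ΔG°/(nF) = −(-32×10³)/((3)(96485)) = +0.111 V.
Since Ce⁴⁺/Ce³⁺ is the cathode and Au³⁺/Au the anode, E°cell = E°(Ce⁴⁺/Ce³⁺) − E°(Au³⁺/Au).
So E°(Au³⁺/Au) = E°(Ce⁴⁺/Ce³⁺) − E°cell = (+1.61) − (+0.111) = +1.50 V.

+1.50 V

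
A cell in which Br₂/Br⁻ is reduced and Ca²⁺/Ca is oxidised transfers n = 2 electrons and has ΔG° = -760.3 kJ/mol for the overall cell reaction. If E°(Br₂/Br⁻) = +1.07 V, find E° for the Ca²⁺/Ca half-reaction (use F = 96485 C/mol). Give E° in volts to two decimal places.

E°cell = −ΔG°/(nF) = −(-760.3×10³)/((2)(96485)) = +3.940 V.
Since Br₂/Br⁻ is the cathode and Ca²⁺/Ca the anode, E°cell = E°(Br₂/Br⁻) − E°(Ca²⁺/Ca).
So E°(Ca²⁺/Ca) = E°(Br₂/Br⁻) − E°cell = (+1.07) − (+3.940) = -2.87 V.

-2.87 V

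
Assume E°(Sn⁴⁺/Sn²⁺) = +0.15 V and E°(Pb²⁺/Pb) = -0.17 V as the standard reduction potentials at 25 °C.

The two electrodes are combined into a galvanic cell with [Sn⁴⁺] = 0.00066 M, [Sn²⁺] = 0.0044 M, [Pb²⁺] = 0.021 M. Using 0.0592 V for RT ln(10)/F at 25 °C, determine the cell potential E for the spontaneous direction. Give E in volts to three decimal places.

Sn⁴⁺/Sn²⁺ is the cathode (higher E°), Pb²⁺/Pb the anode: E°cell = +0.15 − (-0.17) = +0.32 V, n = 2.
Overall: Sn⁴⁺(aq) + Pb(s) → Sn²⁺(aq) + Pb²⁺(aq)
Q = [Sn²⁺]·[Pb²⁺] / ([Sn⁴⁺]); log Q = -0.854.
E = E° − (0.0592/n) log Q = +0.32 − (0.0592/2)(-0.854) = +0.345 V.

+0.345 V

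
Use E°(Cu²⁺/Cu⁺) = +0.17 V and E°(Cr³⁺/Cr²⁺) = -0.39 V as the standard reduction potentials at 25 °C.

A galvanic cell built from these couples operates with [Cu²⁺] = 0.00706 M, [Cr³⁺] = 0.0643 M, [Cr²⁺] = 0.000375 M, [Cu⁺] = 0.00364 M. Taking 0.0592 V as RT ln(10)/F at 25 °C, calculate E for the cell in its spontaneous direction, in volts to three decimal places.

Cu²⁺/Cu⁺ is the cathode (higher E°), Cr³⁺/Cr²⁺ the anode: E°cell = +0.17 − (-0.39) = +0.56 V, n = 1.
Overall: Cu²⁺(aq) + Cr²⁺(aq) → Cu⁺(aq) + Cr³⁺(aq)
Q = [Cu⁺]·[Cr³⁺] / ([Cu²⁺]·[Cr²⁺]); log Q = 1.946.
E = E° − (0.0592/n) log Q = +0.56 − (0.0592/1)(1.946) = +0.445 V.

+0.445 V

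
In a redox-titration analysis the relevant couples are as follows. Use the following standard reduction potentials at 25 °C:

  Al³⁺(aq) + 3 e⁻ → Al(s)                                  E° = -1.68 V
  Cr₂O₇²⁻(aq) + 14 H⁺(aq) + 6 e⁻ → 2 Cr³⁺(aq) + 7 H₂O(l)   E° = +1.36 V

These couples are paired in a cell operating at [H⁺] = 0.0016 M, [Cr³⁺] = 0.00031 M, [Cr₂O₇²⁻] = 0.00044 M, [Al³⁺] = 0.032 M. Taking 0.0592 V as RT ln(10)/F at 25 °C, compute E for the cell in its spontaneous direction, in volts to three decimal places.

+2.719 V

Cr₂O₇²⁻/Cr³⁺ is the cathode (higher E°), Al³⁺/Al the anode: E°cell = +1.36 − (-1.68) = +3.04 V, n = 6.
Overall: Cr₂O₇²⁻(aq) + 14 H⁺(aq) + 2 Al(s) → 2 Cr³⁺(aq) + 7 H₂O(l) + 2 Al³⁺(aq)
Q = [Cr³⁺]^2·[Al³⁺]^2 / ([Cr₂O₇²⁻]·[H⁺]^14); log Q = 32.492.
E = E° − (0.0592/n) log Q = +3.04 − (0.0592/6)(32.492) = +2.719 V.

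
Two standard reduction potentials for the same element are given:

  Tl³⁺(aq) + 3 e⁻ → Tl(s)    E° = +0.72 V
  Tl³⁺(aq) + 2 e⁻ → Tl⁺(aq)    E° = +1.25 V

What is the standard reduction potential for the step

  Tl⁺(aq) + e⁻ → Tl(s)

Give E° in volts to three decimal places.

Sequential free energies add, so n₃E°₃ = n₁E°₁ + n₂E°₂.
With n₃ = 3, and the known step contributing 2×(+1.25) V, the unknown satisfies 1·E° = 3×(+0.72) − 2×(+1.25) = -0.340.
E° = -0.340 / 1 = -0.340 V.

-0.340 V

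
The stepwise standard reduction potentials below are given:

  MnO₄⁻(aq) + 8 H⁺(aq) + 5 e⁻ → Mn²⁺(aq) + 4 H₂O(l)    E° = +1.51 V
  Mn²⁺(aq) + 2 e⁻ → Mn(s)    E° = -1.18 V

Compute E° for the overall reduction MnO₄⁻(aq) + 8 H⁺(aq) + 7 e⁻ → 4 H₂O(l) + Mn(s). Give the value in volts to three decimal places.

Standard free energies of sequential steps add: ΔG°₃ = ΔG°₁ + ΔG°₂, so n₃E°₃ = n₁E°₁ + n₂E°₂.
E°₃ = (5×+1.51 + 2×-1.18) / 7 = (+5.190) / 7 = +0.741 V.

+0.741 V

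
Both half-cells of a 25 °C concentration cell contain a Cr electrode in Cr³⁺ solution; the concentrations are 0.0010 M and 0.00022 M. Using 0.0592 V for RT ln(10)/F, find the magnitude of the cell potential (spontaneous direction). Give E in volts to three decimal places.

For a concentration cell E°cell = 0. The 0.0010 M side is the cathode (reduction is favoured where [Cr³⁺] is higher).
With n = 3, E = −(0.0592/3) log([Cr³⁺]ₐₙ/[Cr³⁺]꜀ₐₜ) = −(0.0592/3) log(0.00022/0.001) = −(0.0592/3)(-0.658) = +0.013 V.

+0.013 V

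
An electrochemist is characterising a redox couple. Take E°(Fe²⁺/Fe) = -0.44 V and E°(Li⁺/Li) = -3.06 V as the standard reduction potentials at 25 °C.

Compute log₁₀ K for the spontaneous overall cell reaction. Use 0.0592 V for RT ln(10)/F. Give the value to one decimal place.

Cathode: Fe²⁺/Fe; anode: Li⁺/Li. E°cell = +2.62 V, n = 2.
log K = nE°cell / 0.0592 = (2)(+2.62) / 0.0592 = 88.5.

88.5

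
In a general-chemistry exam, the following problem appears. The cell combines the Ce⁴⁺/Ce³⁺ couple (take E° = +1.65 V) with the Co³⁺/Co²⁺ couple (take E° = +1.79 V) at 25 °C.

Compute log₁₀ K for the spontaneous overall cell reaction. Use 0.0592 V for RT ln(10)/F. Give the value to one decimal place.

2.4

Cathode: Co³⁺/Co²⁺; anode: Ce⁴⁺/Ce³⁺. E°cell = +0.14 V, n = 1.
log K = nE°cell / 0.0592 = (1)(+0.14) / 0.0592 = 2.4.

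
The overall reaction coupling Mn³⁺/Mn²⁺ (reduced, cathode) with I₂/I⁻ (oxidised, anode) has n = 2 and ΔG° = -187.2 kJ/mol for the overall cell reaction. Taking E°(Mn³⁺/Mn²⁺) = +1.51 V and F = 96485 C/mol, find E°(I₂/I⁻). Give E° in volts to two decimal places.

E°cell = −ΔG°/(nF) = −(-187.2×10³)/((2)(96485)) = +0.970 V.
Since Mn³⁺/Mn²⁺ is the cathode and I₂/I⁻ the anode, E°cell = E°(Mn³⁺/Mn²⁺) − E°(I₂/I⁻).
So E°(I₂/I⁻) = E°(Mn³⁺/Mn²⁺) − E°cell = (+1.51) − (+0.970) = +0.54 V.

+0.54 V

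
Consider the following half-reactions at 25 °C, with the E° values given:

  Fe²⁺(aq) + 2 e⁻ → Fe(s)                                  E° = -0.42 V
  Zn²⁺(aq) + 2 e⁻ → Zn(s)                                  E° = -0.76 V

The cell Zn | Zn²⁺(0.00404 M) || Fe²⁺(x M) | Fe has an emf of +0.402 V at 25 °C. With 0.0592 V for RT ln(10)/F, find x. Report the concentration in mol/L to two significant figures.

Fe²⁺/Fe is the cathode, Zn²⁺/Zn the anode: E°cell = +0.34 V, n = 2.
Overall reaction: Fe²⁺(aq) + Zn(s) → Fe(s) + Zn²⁺(aq); Q = [Zn²⁺]^1/[Fe²⁺]^1.
From E = E° − (0.0592/n) log Q: log Q = (E° − E)·n/0.0592 = (+0.34 − (+0.402))·2/0.0592 = -2.0946.
So 1·log[Fe²⁺] = 1·log(0.00404) − log Q = -2.3936 − (-2.0946) = -0.2990; [Fe²⁺] = 10^(-0.2990) ≈ 0.50 M.

0.50 M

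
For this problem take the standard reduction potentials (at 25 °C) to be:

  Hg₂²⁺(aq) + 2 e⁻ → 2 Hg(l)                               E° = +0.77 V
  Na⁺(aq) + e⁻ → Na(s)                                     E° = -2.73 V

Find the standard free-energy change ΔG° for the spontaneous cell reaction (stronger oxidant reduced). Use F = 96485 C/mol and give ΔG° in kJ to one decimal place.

-675.4 kJ

Hg₂²⁺/Hg (E° = +0.77 V) is the cathode; Na⁺/Na (E° = -2.73 V) is the anode, so E°cell = +3.50 V.
Balancing electrons gives n = 2 (lcm of 2 and 1).
ΔG° = −nFE° = −(2)(96485)(+3.50) = -675,395 J = -675.4 kJ.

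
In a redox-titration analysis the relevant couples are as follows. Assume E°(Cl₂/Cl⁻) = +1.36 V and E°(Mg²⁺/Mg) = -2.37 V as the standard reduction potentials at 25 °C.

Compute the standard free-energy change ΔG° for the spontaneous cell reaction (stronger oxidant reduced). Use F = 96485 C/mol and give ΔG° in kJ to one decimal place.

-719.8 kJ

Cl₂/Cl⁻ (E° = +1.36 V) is the cathode; Mg²⁺/Mg (E° = -2.37 V) is the anode, so E°cell = +3.73 V.
Balancing electrons gives n = 2 (lcm of 2 and 2).
ΔG° = −nFE° = −(2)(96485)(+3.73) = -719,778 J = -719.8 kJ.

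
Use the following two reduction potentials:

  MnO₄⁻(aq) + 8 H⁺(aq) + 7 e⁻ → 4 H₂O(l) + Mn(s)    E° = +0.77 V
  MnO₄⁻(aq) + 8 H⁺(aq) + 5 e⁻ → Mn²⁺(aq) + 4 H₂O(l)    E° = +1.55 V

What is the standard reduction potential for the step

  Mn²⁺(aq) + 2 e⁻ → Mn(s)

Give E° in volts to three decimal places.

Sequential free energies add, so n₃E°₃ = n₁E°₁ + n₂E°₂.
With n₃ = 7, and the known step contributing 5×(+1.55) V, the unknown satisfies 2·E° = 7×(+0.77) − 5×(+1.55) = -2.360.
E° = -2.360 / 2 = -1.180 V.

-1.180 V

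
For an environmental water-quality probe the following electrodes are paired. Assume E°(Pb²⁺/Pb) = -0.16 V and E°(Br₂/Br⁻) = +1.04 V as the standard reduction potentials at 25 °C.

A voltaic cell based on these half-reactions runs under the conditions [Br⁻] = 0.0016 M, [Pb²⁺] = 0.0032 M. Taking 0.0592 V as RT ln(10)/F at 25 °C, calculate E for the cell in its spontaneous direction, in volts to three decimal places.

Br₂/Br⁻ is the cathode (higher E°), Pb²⁺/Pb the anode: E°cell = +1.04 − (-0.16) = +1.20 V, n = 2.
Overall: Br₂(l) + Pb(s) → 2 Br⁻(aq) + Pb²⁺(aq)
Q = [Br⁻]^2·[Pb²⁺]; log Q = -8.087.
E = E° − (0.0592/n) log Q = +1.20 − (0.0592/2)(-8.087) = +1.439 V.

+1.439 V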